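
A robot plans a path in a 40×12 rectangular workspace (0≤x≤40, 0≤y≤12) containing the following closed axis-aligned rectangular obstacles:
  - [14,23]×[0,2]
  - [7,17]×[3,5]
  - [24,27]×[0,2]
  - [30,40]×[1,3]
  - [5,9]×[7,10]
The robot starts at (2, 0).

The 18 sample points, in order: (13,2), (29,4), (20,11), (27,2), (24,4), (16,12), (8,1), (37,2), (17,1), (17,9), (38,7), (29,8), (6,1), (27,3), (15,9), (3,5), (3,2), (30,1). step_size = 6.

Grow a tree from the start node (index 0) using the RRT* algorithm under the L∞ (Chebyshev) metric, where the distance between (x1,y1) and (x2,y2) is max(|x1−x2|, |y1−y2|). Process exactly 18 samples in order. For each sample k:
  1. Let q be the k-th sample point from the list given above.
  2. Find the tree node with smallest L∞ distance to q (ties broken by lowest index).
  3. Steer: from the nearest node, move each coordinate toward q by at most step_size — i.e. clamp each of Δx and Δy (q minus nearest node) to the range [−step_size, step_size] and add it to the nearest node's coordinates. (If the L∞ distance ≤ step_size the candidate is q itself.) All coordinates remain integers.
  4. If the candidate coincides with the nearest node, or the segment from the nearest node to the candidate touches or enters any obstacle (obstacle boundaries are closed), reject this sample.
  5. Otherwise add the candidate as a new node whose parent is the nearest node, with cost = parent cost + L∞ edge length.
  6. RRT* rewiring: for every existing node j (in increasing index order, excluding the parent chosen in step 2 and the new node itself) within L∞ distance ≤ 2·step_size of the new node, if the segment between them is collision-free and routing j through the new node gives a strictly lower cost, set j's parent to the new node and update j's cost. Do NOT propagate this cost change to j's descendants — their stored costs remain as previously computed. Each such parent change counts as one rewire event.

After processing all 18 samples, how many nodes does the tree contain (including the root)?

1. q=(13,2) nearest=0 d=11 new=(8,2) → add node 1 parent=0 cost=6
2. q=(29,4) nearest=1 d=21 new=(14,4) → blocked by [7,17]×[3,5], reject
3. q=(20,11) nearest=1 d=12 new=(14,8) → blocked by [7,17]×[3,5], reject
4. q=(27,2) nearest=1 d=19 new=(14,2) → blocked by [14,23]×[0,2], reject
5. q=(24,4) nearest=1 d=16 new=(14,4) → blocked by [7,17]×[3,5], reject
6. q=(16,12) nearest=1 d=10 new=(14,8) → blocked by [7,17]×[3,5], reject
7. q=(8,1) nearest=1 d=1 new=(8,1) → add node 2 parent=1 cost=7
8. q=(37,2) nearest=1 d=29 new=(14,2) → blocked by [14,23]×[0,2], reject
9. q=(17,1) nearest=1 d=9 new=(14,1) → blocked by [14,23]×[0,2], reject
10. q=(17,9) nearest=1 d=9 new=(14,8) → blocked by [7,17]×[3,5], reject
11. q=(38,7) nearest=1 d=30 new=(14,7) → blocked by [7,17]×[3,5], reject
12. q=(29,8) nearest=1 d=21 new=(14,8) → blocked by [7,17]×[3,5], reject
13. q=(6,1) nearest=1 d=2 new=(6,1) → add node 3 parent=1 cost=8
14. q=(27,3) nearest=1 d=19 new=(14,3) → blocked by [7,17]×[3,5], reject
15. q=(15,9) nearest=1 d=7 new=(14,8) → blocked by [7,17]×[3,5], reject
16. q=(3,5) nearest=3 d=4 new=(3,5) → add node 4 parent=3 cost=12
17. q=(3,2) nearest=0 d=2 new=(3,2) → add node 5 parent=0 cost=2; rewire 3→5 (5<8); rewire 4→5 (5<12)
18. q=(30,1) nearest=1 d=22 new=(14,1) → blocked by [14,23]×[0,2], reject

Node count: 6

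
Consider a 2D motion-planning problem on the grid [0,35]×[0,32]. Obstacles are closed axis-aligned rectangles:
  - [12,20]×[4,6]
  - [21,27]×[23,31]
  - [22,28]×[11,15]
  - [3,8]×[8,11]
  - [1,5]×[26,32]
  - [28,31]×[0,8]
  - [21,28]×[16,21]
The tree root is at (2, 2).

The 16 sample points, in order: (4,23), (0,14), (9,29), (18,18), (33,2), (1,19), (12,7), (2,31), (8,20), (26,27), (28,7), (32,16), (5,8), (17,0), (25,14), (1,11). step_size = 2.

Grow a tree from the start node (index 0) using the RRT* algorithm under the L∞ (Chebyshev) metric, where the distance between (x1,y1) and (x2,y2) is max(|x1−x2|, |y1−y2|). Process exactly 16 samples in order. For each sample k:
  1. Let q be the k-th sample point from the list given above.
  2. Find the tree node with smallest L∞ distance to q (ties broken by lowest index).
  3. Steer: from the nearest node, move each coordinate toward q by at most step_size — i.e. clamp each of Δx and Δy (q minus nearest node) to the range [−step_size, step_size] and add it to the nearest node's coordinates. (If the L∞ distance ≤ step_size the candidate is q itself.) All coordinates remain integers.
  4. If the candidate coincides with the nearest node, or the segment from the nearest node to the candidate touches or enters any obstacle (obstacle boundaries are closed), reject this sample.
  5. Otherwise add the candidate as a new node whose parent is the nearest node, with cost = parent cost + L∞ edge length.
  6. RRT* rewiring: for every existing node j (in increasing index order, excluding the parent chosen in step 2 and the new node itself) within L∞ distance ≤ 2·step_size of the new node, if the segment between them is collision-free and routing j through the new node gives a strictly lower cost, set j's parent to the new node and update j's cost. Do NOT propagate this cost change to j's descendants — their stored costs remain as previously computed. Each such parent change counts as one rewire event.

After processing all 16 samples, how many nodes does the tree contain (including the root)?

Node count: 12

1. q=(4,23) nearest=0 d=21 new=(4,4) → add node 1 parent=0 cost=2
2. q=(0,14) nearest=1 d=10 new=(2,6) → add node 2 parent=1 cost=4
3. q=(9,29) nearest=2 d=23 new=(4,8) → blocked by [3,8]×[8,11], reject
4. q=(18,18) nearest=1 d=14 new=(6,6) → add node 3 parent=1 cost=4
5. q=(33,2) nearest=3 d=27 new=(8,4) → add node 4 parent=3 cost=6
6. q=(1,19) nearest=2 d=13 new=(1,8) → add node 5 parent=2 cost=6
7. q=(12,7) nearest=4 d=4 new=(10,6) → add node 6 parent=4 cost=8
8. q=(2,31) nearest=5 d=23 new=(2,10) → add node 7 parent=5 cost=8
9. q=(8,20) nearest=7 d=10 new=(4,12) → blocked by [3,8]×[8,11], reject
10. q=(26,27) nearest=3 d=21 new=(8,8) → blocked by [3,8]×[8,11], reject
11. q=(28,7) nearest=6 d=18 new=(12,7) → add node 8 parent=6 cost=10
12. q=(32,16) nearest=8 d=20 new=(14,9) → add node 9 parent=8 cost=12
13. q=(5,8) nearest=3 d=2 new=(5,8) → blocked by [3,8]×[8,11], reject
14. q=(17,0) nearest=6 d=7 new=(12,4) → blocked by [12,20]×[4,6], reject
15. q=(25,14) nearest=9 d=11 new=(16,11) → add node 10 parent=9 cost=14
16. q=(1,11) nearest=7 d=1 new=(1,11) → add node 11 parent=7 cost=9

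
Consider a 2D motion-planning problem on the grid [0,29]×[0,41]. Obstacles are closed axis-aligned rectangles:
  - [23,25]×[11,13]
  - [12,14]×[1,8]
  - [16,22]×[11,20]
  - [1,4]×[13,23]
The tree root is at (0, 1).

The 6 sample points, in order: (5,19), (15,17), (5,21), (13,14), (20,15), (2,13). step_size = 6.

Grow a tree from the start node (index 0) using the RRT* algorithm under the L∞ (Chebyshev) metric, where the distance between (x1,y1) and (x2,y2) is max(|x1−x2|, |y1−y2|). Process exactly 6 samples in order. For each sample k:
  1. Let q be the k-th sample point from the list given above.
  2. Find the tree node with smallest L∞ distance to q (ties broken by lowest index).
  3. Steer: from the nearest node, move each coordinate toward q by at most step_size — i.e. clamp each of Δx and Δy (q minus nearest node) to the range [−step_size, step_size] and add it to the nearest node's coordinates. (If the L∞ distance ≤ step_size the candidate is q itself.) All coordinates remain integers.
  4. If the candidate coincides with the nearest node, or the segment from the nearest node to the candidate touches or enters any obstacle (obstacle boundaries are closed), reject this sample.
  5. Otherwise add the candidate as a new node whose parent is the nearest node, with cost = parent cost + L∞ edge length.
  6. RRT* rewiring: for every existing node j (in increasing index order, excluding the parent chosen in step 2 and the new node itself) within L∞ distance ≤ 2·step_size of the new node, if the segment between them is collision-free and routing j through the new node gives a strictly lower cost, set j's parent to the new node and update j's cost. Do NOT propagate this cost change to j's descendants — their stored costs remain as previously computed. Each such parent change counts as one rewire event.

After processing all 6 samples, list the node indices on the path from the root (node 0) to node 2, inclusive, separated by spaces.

Path: 0 1 2

1. q=(5,19) nearest=0 d=18 new=(5,7) → add node 1 parent=0 cost=6
2. q=(15,17) nearest=1 d=10 new=(11,13) → add node 2 parent=1 cost=12
3. q=(5,21) nearest=2 d=8 new=(5,19) → add node 3 parent=2 cost=18
4. q=(13,14) nearest=2 d=2 new=(13,14) → add node 4 parent=2 cost=14
5. q=(20,15) nearest=4 d=7 new=(19,15) → blocked by [16,22]×[11,20], reject
6. q=(2,13) nearest=1 d=6 new=(2,13) → blocked by [1,4]×[13,23], reject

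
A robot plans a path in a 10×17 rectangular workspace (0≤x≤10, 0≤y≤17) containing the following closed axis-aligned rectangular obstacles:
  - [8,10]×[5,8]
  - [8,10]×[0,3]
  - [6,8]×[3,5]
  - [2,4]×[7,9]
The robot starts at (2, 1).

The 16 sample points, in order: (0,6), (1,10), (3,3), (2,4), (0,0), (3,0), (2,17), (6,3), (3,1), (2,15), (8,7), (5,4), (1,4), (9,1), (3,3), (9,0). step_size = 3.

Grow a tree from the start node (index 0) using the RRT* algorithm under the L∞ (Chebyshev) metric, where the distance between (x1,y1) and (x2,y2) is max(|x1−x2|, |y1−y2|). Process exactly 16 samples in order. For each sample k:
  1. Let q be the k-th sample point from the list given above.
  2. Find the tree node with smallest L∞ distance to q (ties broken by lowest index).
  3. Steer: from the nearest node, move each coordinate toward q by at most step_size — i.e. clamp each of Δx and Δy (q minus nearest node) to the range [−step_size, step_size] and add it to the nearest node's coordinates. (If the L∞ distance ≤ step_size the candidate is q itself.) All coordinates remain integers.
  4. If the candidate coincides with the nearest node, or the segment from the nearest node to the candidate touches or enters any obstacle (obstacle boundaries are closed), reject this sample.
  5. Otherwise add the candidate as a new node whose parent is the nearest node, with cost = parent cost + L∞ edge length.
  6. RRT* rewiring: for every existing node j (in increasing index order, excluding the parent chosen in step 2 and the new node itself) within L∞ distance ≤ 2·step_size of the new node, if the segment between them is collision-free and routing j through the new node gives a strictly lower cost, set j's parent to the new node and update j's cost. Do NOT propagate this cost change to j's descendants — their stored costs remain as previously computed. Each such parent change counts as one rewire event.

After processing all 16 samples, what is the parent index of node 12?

Parent of node 12: 1

1. q=(0,6) nearest=0 d=5 new=(0,4) → add node 1 parent=0 cost=3
2. q=(1,10) nearest=1 d=6 new=(1,7) → add node 2 parent=1 cost=6
3. q=(3,3) nearest=0 d=2 new=(3,3) → add node 3 parent=0 cost=2
4. q=(2,4) nearest=3 d=1 new=(2,4) → add node 4 parent=3 cost=3
5. q=(0,0) nearest=0 d=2 new=(0,0) → add node 5 parent=0 cost=2
6. q=(3,0) nearest=0 d=1 new=(3,0) → add node 6 parent=0 cost=1
7. q=(2,17) nearest=2 d=10 new=(2,10) → add node 7 parent=2 cost=9
8. q=(6,3) nearest=3 d=3 new=(6,3) → blocked by [6,8]×[3,5], reject
9. q=(3,1) nearest=0 d=1 new=(3,1) → add node 8 parent=0 cost=1
10. q=(2,15) nearest=7 d=5 new=(2,13) → add node 9 parent=7 cost=12
11. q=(8,7) nearest=3 d=5 new=(6,6) → add node 10 parent=3 cost=5
12. q=(5,4) nearest=3 d=2 new=(5,4) → add node 11 parent=3 cost=4
13. q=(1,4) nearest=1 d=1 new=(1,4) → add node 12 parent=1 cost=4
14. q=(9,1) nearest=11 d=4 new=(8,1) → blocked by [8,10]×[0,3], reject
15. q=(3,3) nearest=3 d=0 → coincident, reject
16. q=(9,0) nearest=11 d=4 new=(8,1) → blocked by [8,10]×[0,3], reject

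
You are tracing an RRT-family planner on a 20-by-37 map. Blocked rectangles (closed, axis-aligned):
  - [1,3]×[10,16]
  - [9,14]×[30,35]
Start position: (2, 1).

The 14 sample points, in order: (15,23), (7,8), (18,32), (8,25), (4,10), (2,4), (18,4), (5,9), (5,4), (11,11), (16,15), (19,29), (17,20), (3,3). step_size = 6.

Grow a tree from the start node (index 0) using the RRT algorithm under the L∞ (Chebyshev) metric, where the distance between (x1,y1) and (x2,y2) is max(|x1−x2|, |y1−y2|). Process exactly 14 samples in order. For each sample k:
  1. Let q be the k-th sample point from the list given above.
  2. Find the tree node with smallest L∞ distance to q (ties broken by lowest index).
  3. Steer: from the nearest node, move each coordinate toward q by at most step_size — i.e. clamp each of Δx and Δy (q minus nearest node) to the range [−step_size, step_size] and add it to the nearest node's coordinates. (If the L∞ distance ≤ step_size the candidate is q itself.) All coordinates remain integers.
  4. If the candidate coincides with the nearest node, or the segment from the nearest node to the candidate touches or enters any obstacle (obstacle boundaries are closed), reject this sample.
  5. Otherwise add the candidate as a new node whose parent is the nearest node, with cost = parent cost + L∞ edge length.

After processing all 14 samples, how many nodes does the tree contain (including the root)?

Node count: 15

1. q=(15,23) nearest=0 d=22 new=(8,7) → add node 1 parent=0 cost=6
2. q=(7,8) nearest=1 d=1 new=(7,8) → add node 2 parent=1 cost=7
3. q=(18,32) nearest=2 d=24 new=(13,14) → add node 3 parent=2 cost=13
4. q=(8,25) nearest=3 d=11 new=(8,20) → add node 4 parent=3 cost=19
5. q=(4,10) nearest=2 d=3 new=(4,10) → add node 5 parent=2 cost=10
6. q=(2,4) nearest=0 d=3 new=(2,4) → add node 6 parent=0 cost=3
7. q=(18,4) nearest=1 d=10 new=(14,4) → add node 7 parent=1 cost=12
8. q=(5,9) nearest=5 d=1 new=(5,9) → add node 8 parent=5 cost=11
9. q=(5,4) nearest=0 d=3 new=(5,4) → add node 9 parent=0 cost=3
10. q=(11,11) nearest=3 d=3 new=(11,11) → add node 10 parent=3 cost=16
11. q=(16,15) nearest=3 d=3 new=(16,15) → add node 11 parent=3 cost=16
12. q=(19,29) nearest=4 d=11 new=(14,26) → add node 12 parent=4 cost=25
13. q=(17,20) nearest=11 d=5 new=(17,20) → add node 13 parent=11 cost=21
14. q=(3,3) nearest=6 d=1 new=(3,3) → add node 14 parent=6 cost=4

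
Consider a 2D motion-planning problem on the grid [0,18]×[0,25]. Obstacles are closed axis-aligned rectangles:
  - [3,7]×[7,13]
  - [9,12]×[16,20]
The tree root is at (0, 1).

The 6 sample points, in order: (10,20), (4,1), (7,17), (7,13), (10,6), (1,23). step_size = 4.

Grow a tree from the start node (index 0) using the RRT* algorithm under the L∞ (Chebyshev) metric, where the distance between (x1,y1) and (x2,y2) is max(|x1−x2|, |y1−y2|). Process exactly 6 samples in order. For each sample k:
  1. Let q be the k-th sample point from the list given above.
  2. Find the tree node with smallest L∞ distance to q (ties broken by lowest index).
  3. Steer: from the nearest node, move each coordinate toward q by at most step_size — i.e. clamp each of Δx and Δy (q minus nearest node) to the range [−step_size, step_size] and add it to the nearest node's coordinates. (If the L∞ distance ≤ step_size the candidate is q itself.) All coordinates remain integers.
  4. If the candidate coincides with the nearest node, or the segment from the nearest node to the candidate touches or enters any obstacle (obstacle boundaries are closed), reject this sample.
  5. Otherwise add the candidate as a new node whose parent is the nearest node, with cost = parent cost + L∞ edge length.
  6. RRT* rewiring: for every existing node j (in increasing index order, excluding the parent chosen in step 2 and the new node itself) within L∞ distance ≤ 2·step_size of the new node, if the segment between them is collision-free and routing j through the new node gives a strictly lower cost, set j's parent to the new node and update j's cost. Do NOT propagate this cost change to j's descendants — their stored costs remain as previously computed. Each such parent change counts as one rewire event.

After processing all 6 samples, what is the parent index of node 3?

Parent of node 3: 1

1. q=(10,20) nearest=0 d=19 new=(4,5) → add node 1 parent=0 cost=4
2. q=(4,1) nearest=0 d=4 new=(4,1) → add node 2 parent=0 cost=4
3. q=(7,17) nearest=1 d=12 new=(7,9) → blocked by [3,7]×[7,13], reject
4. q=(7,13) nearest=1 d=8 new=(7,9) → blocked by [3,7]×[7,13], reject
5. q=(10,6) nearest=1 d=6 new=(8,6) → add node 3 parent=1 cost=8
6. q=(1,23) nearest=3 d=17 new=(4,10) → blocked by [3,7]×[7,13], reject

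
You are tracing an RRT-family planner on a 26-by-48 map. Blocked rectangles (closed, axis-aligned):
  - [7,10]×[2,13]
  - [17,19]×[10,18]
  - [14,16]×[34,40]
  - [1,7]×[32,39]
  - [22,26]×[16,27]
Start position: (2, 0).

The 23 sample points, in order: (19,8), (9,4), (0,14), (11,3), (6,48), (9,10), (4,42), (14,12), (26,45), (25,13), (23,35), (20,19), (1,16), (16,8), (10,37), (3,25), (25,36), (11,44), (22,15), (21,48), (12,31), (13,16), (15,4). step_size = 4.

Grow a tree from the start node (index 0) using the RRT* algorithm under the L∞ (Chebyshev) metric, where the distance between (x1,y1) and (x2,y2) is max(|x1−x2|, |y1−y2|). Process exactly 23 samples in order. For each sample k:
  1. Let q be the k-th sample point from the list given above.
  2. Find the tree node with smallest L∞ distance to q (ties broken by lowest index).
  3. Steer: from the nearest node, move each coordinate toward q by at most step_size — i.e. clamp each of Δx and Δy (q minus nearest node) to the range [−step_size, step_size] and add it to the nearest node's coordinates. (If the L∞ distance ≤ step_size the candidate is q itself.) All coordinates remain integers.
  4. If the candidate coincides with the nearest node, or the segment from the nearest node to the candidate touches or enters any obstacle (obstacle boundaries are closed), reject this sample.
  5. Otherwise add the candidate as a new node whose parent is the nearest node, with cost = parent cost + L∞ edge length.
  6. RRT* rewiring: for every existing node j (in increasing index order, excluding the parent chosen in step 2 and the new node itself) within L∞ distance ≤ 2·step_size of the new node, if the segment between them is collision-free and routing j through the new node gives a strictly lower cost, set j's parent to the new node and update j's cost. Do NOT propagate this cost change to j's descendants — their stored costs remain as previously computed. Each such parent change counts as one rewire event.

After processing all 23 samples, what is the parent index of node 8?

1. q=(19,8) nearest=0 d=17 new=(6,4) → add node 1 parent=0 cost=4
2. q=(9,4) nearest=1 d=3 new=(9,4) → blocked by [7,10]×[2,13], reject
3. q=(0,14) nearest=1 d=10 new=(2,8) → add node 2 parent=1 cost=8
4. q=(11,3) nearest=1 d=5 new=(10,3) → blocked by [7,10]×[2,13], reject
5. q=(6,48) nearest=2 d=40 new=(6,12) → add node 3 parent=2 cost=12
6. q=(9,10) nearest=3 d=3 new=(9,10) → blocked by [7,10]×[2,13], reject
7. q=(4,42) nearest=3 d=30 new=(4,16) → add node 4 parent=3 cost=16
8. q=(14,12) nearest=1 d=8 new=(10,8) → blocked by [7,10]×[2,13], reject
9. q=(26,45) nearest=4 d=29 new=(8,20) → add node 5 parent=4 cost=20
10. q=(25,13) nearest=5 d=17 new=(12,16) → add node 6 parent=5 cost=24
11. q=(23,35) nearest=5 d=15 new=(12,24) → add node 7 parent=5 cost=24
12. q=(20,19) nearest=6 d=8 new=(16,19) → add node 8 parent=6 cost=28
13. q=(1,16) nearest=4 d=3 new=(1,16) → add node 9 parent=4 cost=19
14. q=(16,8) nearest=6 d=8 new=(16,12) → add node 10 parent=6 cost=28
15. q=(10,37) nearest=7 d=13 new=(10,28) → add node 11 parent=7 cost=28
16. q=(3,25) nearest=5 d=5 new=(4,24) → add node 12 parent=5 cost=24
17. q=(25,36) nearest=7 d=13 new=(16,28) → add node 13 parent=7 cost=28
18. q=(11,44) nearest=11 d=16 new=(11,32) → add node 14 parent=11 cost=32
19. q=(22,15) nearest=8 d=6 new=(20,15) → blocked by [17,19]×[10,18], reject
20. q=(21,48) nearest=14 d=16 new=(15,36) → blocked by [14,16]×[34,40], reject
21. q=(12,31) nearest=14 d=1 new=(12,31) → add node 15 parent=14 cost=33
22. q=(13,16) nearest=6 d=1 new=(13,16) → add node 16 parent=6 cost=25
23. q=(15,4) nearest=10 d=8 new=(15,8) → add node 17 parent=10 cost=32

Parent of node 8: 6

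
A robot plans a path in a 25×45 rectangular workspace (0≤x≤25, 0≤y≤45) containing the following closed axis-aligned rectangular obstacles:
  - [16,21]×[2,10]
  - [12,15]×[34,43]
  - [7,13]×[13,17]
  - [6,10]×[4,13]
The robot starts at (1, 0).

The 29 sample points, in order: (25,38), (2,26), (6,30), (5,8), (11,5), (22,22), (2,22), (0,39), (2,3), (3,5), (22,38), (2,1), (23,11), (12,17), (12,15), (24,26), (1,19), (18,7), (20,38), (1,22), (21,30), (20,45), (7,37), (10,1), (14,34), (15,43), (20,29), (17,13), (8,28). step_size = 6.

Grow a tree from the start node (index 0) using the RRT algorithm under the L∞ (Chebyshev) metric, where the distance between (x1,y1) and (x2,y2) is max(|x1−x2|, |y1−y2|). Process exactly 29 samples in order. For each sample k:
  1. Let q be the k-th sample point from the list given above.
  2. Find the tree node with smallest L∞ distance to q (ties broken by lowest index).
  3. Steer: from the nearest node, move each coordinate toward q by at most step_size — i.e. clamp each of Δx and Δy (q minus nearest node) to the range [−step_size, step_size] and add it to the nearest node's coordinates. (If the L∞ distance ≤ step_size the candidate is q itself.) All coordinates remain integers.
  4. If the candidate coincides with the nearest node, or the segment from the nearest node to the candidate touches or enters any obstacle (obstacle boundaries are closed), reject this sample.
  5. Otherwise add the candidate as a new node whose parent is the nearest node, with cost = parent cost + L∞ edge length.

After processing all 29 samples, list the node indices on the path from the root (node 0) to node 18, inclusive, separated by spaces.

Path: 0 1 2 3 4 7 9 18

1. q=(25,38) nearest=0 d=38 new=(7,6) → blocked by [6,10]×[4,13], reject
2. q=(2,26) nearest=0 d=26 new=(2,6) → add node 1 parent=0 cost=6
3. q=(6,30) nearest=1 d=24 new=(6,12) → blocked by [6,10]×[4,13], reject
4. q=(5,8) nearest=1 d=3 new=(5,8) → add node 2 parent=1 cost=9
5. q=(11,5) nearest=2 d=6 new=(11,5) → blocked by [6,10]×[4,13], reject
6. q=(22,22) nearest=2 d=17 new=(11,14) → blocked by [7,13]×[13,17], reject
7. q=(2,22) nearest=2 d=14 new=(2,14) → add node 3 parent=2 cost=15
8. q=(0,39) nearest=3 d=25 new=(0,20) → add node 4 parent=3 cost=21
9. q=(2,3) nearest=0 d=3 new=(2,3) → add node 5 parent=0 cost=3
10. q=(3,5) nearest=1 d=1 new=(3,5) → add node 6 parent=1 cost=7
11. q=(22,38) nearest=4 d=22 new=(6,26) → add node 7 parent=4 cost=27
12. q=(2,1) nearest=0 d=1 new=(2,1) → add node 8 parent=0 cost=1
13. q=(23,11) nearest=7 d=17 new=(12,20) → add node 9 parent=7 cost=33
14. q=(12,17) nearest=9 d=3 new=(12,17) → blocked by [7,13]×[13,17], reject
15. q=(12,15) nearest=9 d=5 new=(12,15) → blocked by [7,13]×[13,17], reject
16. q=(24,26) nearest=9 d=12 new=(18,26) → add node 10 parent=9 cost=39
17. q=(1,19) nearest=4 d=1 new=(1,19) → add node 11 parent=4 cost=22
18. q=(18,7) nearest=2 d=13 new=(11,7) → blocked by [6,10]×[4,13], reject
19. q=(20,38) nearest=10 d=12 new=(20,32) → add node 12 parent=10 cost=45
20. q=(1,22) nearest=4 d=2 new=(1,22) → add node 13 parent=4 cost=23
21. q=(21,30) nearest=12 d=2 new=(21,30) → add node 14 parent=12 cost=47
22. q=(20,45) nearest=12 d=13 new=(20,38) → add node 15 parent=12 cost=51
23. q=(7,37) nearest=7 d=11 new=(7,32) → add node 16 parent=7 cost=33
24. q=(10,1) nearest=2 d=7 new=(10,2) → blocked by [6,10]×[4,13], reject
25. q=(14,34) nearest=12 d=6 new=(14,34) → blocked by [12,15]×[34,43], reject
26. q=(15,43) nearest=15 d=5 new=(15,43) → blocked by [12,15]×[34,43], reject
27. q=(20,29) nearest=14 d=1 new=(20,29) → add node 17 parent=14 cost=48
28. q=(17,13) nearest=9 d=7 new=(17,14) → add node 18 parent=9 cost=39
29. q=(8,28) nearest=7 d=2 new=(8,28) → add node 19 parent=7 cost=29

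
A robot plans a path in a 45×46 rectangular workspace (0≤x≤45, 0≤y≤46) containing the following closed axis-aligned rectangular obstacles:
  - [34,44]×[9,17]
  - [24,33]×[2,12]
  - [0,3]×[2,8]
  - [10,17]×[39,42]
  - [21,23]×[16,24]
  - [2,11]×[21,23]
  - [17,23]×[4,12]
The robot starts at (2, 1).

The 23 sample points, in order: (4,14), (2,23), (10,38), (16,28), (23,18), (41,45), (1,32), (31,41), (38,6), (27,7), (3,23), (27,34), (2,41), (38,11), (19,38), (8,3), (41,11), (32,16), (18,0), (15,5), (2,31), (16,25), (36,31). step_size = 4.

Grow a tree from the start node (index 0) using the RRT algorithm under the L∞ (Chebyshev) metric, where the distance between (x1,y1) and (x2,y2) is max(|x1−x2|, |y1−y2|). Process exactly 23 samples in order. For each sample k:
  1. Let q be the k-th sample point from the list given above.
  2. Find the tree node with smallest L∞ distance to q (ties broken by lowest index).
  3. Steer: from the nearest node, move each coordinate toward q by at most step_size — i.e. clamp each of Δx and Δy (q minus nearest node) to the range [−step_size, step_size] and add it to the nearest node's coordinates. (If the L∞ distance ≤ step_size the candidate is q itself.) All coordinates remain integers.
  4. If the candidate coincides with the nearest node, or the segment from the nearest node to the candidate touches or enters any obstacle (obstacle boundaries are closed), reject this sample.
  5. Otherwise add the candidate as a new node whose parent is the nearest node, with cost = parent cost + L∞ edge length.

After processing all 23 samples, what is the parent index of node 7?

1. q=(4,14) nearest=0 d=13 new=(4,5) → blocked by [0,3]×[2,8], reject
2. q=(2,23) nearest=0 d=22 new=(2,5) → blocked by [0,3]×[2,8], reject
3. q=(10,38) nearest=0 d=37 new=(6,5) → blocked by [0,3]×[2,8], reject
4. q=(16,28) nearest=0 d=27 new=(6,5) → blocked by [0,3]×[2,8], reject
5. q=(23,18) nearest=0 d=21 new=(6,5) → blocked by [0,3]×[2,8], reject
6. q=(41,45) nearest=0 d=44 new=(6,5) → blocked by [0,3]×[2,8], reject
7. q=(1,32) nearest=0 d=31 new=(1,5) → blocked by [0,3]×[2,8], reject
8. q=(31,41) nearest=0 d=40 new=(6,5) → blocked by [0,3]×[2,8], reject
9. q=(38,6) nearest=0 d=36 new=(6,5) → blocked by [0,3]×[2,8], reject
10. q=(27,7) nearest=0 d=25 new=(6,5) → blocked by [0,3]×[2,8], reject
11. q=(3,23) nearest=0 d=22 new=(3,5) → blocked by [0,3]×[2,8], reject
12. q=(27,34) nearest=0 d=33 new=(6,5) → blocked by [0,3]×[2,8], reject
13. q=(2,41) nearest=0 d=40 new=(2,5) → blocked by [0,3]×[2,8], reject
14. q=(38,11) nearest=0 d=36 new=(6,5) → blocked by [0,3]×[2,8], reject
15. q=(19,38) nearest=0 d=37 new=(6,5) → blocked by [0,3]×[2,8], reject
16. q=(8,3) nearest=0 d=6 new=(6,3) → add node 1 parent=0 cost=4
17. q=(41,11) nearest=1 d=35 new=(10,7) → add node 2 parent=1 cost=8
18. q=(32,16) nearest=2 d=22 new=(14,11) → add node 3 parent=2 cost=12
19. q=(18,0) nearest=2 d=8 new=(14,3) → add node 4 parent=2 cost=12
20. q=(15,5) nearest=4 d=2 new=(15,5) → add node 5 parent=4 cost=14
21. q=(2,31) nearest=3 d=20 new=(10,15) → add node 6 parent=3 cost=16
22. q=(16,25) nearest=6 d=10 new=(14,19) → add node 7 parent=6 cost=20
23. q=(36,31) nearest=3 d=22 new=(18,15) → add node 8 parent=3 cost=16

Parent of node 7: 6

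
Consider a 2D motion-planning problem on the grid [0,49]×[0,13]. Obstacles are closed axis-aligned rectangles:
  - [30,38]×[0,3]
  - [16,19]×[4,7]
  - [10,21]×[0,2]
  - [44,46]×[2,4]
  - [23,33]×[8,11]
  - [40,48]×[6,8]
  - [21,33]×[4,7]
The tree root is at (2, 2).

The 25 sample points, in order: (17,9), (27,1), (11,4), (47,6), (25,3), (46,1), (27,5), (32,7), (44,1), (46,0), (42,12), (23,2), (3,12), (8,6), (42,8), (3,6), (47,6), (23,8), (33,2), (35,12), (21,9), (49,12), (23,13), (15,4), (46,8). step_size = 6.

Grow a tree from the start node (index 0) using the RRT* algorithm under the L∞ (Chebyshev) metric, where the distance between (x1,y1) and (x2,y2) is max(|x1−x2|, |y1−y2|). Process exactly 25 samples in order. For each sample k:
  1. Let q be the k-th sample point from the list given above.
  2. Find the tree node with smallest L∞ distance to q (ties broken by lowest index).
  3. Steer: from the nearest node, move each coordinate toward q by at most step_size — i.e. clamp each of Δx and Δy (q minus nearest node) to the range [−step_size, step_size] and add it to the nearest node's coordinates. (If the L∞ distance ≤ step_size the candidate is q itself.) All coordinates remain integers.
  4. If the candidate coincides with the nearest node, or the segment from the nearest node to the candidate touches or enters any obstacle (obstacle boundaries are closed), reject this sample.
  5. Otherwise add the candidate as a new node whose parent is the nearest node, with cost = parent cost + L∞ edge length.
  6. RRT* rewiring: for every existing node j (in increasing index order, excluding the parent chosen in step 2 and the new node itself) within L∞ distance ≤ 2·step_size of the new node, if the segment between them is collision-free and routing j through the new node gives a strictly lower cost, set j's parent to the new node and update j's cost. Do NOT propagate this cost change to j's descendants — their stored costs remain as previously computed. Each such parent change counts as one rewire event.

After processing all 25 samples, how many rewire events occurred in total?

Rewire events: 1

1. q=(17,9) nearest=0 d=15 new=(8,8) → add node 1 parent=0 cost=6
2. q=(27,1) nearest=1 d=19 new=(14,2) → blocked by [10,21]×[0,2], reject
3. q=(11,4) nearest=1 d=4 new=(11,4) → add node 2 parent=1 cost=10
4. q=(47,6) nearest=2 d=36 new=(17,6) → blocked by [16,19]×[4,7], reject
5. q=(25,3) nearest=2 d=14 new=(17,3) → add node 3 parent=2 cost=16
6. q=(46,1) nearest=3 d=29 new=(23,1) → blocked by [10,21]×[0,2], reject
7. q=(27,5) nearest=3 d=10 new=(23,5) → blocked by [21,33]×[4,7], reject
8. q=(32,7) nearest=3 d=15 new=(23,7) → blocked by [16,19]×[4,7], reject
9. q=(44,1) nearest=3 d=27 new=(23,1) → blocked by [10,21]×[0,2], reject
10. q=(46,0) nearest=3 d=29 new=(23,0) → blocked by [10,21]×[0,2], reject
11. q=(42,12) nearest=3 d=25 new=(23,9) → blocked by [16,19]×[4,7], reject
12. q=(23,2) nearest=3 d=6 new=(23,2) → add node 4 parent=3 cost=22
13. q=(3,12) nearest=1 d=5 new=(3,12) → add node 5 parent=1 cost=11
14. q=(8,6) nearest=1 d=2 new=(8,6) → add node 6 parent=1 cost=8
15. q=(42,8) nearest=4 d=19 new=(29,8) → blocked by [23,33]×[8,11], reject
16. q=(3,6) nearest=0 d=4 new=(3,6) → add node 7 parent=0 cost=4; rewire 5→7 (10<11)
17. q=(47,6) nearest=4 d=24 new=(29,6) → blocked by [21,33]×[4,7], reject
18. q=(23,8) nearest=3 d=6 new=(23,8) → blocked by [16,19]×[4,7], reject
19. q=(33,2) nearest=4 d=10 new=(29,2) → add node 8 parent=4 cost=28
20. q=(35,12) nearest=8 d=10 new=(35,8) → blocked by [30,38]×[0,3], reject
21. q=(21,9) nearest=3 d=6 new=(21,9) → blocked by [16,19]×[4,7], reject
22. q=(49,12) nearest=8 d=20 new=(35,8) → blocked by [30,38]×[0,3], reject
23. q=(23,13) nearest=3 d=10 new=(23,9) → blocked by [16,19]×[4,7], reject
24. q=(15,4) nearest=3 d=2 new=(15,4) → add node 9 parent=3 cost=18
25. q=(46,8) nearest=8 d=17 new=(35,8) → blocked by [30,38]×[0,3], reject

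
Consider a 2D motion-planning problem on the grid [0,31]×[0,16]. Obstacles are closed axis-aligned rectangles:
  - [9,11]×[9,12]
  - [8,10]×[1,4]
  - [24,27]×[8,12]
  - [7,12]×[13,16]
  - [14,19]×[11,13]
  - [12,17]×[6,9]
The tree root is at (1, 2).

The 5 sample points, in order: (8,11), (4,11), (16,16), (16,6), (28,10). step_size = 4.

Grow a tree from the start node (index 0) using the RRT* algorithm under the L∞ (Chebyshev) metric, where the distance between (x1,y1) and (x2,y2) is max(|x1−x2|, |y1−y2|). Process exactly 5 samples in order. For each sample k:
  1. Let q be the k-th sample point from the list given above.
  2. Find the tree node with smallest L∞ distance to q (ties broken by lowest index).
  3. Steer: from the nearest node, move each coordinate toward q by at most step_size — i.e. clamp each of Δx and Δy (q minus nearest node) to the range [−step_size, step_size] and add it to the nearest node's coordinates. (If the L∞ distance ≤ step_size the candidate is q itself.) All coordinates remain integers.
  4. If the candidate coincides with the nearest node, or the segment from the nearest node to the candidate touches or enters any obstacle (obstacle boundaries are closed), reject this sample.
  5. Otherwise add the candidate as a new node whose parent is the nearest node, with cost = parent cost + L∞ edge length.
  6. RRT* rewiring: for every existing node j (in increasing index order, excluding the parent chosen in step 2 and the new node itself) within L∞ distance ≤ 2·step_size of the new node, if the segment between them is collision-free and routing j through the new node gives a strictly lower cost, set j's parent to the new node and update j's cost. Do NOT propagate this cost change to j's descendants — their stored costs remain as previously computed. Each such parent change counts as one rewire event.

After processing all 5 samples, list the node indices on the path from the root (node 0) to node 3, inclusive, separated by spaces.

1. q=(8,11) nearest=0 d=9 new=(5,6) → add node 1 parent=0 cost=4
2. q=(4,11) nearest=1 d=5 new=(4,10) → add node 2 parent=1 cost=8
3. q=(16,16) nearest=1 d=11 new=(9,10) → blocked by [9,11]×[9,12], reject
4. q=(16,6) nearest=1 d=11 new=(9,6) → add node 3 parent=1 cost=8
5. q=(28,10) nearest=3 d=19 new=(13,10) → blocked by [12,17]×[6,9], reject

Path: 0 1 3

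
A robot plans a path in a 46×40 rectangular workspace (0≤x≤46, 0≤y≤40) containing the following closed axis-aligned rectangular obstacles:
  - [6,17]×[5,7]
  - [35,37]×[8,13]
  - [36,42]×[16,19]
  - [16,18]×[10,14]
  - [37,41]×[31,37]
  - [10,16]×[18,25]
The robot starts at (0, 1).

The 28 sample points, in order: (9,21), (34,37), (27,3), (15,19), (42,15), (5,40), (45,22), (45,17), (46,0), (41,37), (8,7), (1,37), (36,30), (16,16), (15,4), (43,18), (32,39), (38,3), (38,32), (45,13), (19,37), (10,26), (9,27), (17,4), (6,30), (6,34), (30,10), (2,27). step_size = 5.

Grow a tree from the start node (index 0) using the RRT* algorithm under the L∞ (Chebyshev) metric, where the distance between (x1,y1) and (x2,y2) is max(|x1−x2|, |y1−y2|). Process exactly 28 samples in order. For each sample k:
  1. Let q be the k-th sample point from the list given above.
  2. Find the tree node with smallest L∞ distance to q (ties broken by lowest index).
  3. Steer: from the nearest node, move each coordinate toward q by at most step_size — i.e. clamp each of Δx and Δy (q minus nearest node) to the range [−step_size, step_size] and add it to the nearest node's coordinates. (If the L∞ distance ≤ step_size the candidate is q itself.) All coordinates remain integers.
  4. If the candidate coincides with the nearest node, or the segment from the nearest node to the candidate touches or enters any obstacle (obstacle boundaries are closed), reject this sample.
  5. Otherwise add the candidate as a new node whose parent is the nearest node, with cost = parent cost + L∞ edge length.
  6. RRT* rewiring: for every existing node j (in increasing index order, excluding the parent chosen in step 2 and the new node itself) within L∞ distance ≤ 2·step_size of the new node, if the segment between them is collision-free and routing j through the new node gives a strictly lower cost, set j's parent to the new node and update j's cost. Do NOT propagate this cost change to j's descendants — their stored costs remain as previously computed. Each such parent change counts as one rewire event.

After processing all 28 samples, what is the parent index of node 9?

1. q=(9,21) nearest=0 d=20 new=(5,6) → add node 1 parent=0 cost=5
2. q=(34,37) nearest=1 d=31 new=(10,11) → blocked by [6,17]×[5,7], reject
3. q=(27,3) nearest=1 d=22 new=(10,3) → blocked by [6,17]×[5,7], reject
4. q=(15,19) nearest=1 d=13 new=(10,11) → blocked by [6,17]×[5,7], reject
5. q=(42,15) nearest=1 d=37 new=(10,11) → blocked by [6,17]×[5,7], reject
6. q=(5,40) nearest=1 d=34 new=(5,11) → add node 2 parent=1 cost=10
7. q=(45,22) nearest=1 d=40 new=(10,11) → blocked by [6,17]×[5,7], reject
8. q=(45,17) nearest=1 d=40 new=(10,11) → blocked by [6,17]×[5,7], reject
9. q=(46,0) nearest=1 d=41 new=(10,1) → blocked by [6,17]×[5,7], reject
10. q=(41,37) nearest=1 d=36 new=(10,11) → blocked by [6,17]×[5,7], reject
11. q=(8,7) nearest=1 d=3 new=(8,7) → blocked by [6,17]×[5,7], reject
12. q=(1,37) nearest=2 d=26 new=(1,16) → add node 3 parent=2 cost=15
13. q=(36,30) nearest=1 d=31 new=(10,11) → blocked by [6,17]×[5,7], reject
14. q=(16,16) nearest=1 d=11 new=(10,11) → blocked by [6,17]×[5,7], reject
15. q=(15,4) nearest=1 d=10 new=(10,4) → blocked by [6,17]×[5,7], reject
16. q=(43,18) nearest=1 d=38 new=(10,11) → blocked by [6,17]×[5,7], reject
17. q=(32,39) nearest=2 d=28 new=(10,16) → add node 4 parent=2 cost=15
18. q=(38,3) nearest=4 d=28 new=(15,11) → add node 5 parent=4 cost=20
19. q=(38,32) nearest=5 d=23 new=(20,16) → blocked by [16,18]×[10,14], reject
20. q=(45,13) nearest=5 d=30 new=(20,13) → blocked by [16,18]×[10,14], reject
21. q=(19,37) nearest=3 d=21 new=(6,21) → add node 6 parent=3 cost=20
22. q=(10,26) nearest=6 d=5 new=(10,26) → add node 7 parent=6 cost=25
23. q=(9,27) nearest=7 d=1 new=(9,27) → add node 8 parent=7 cost=26
24. q=(17,4) nearest=5 d=7 new=(17,6) → blocked by [6,17]×[5,7], reject
25. q=(6,30) nearest=8 d=3 new=(6,30) → add node 9 parent=8 cost=29
26. q=(6,34) nearest=9 d=4 new=(6,34) → add node 10 parent=9 cost=33
27. q=(30,10) nearest=5 d=15 new=(20,10) → blocked by [16,18]×[10,14], reject
28. q=(2,27) nearest=9 d=4 new=(2,27) → add node 11 parent=9 cost=33

Parent of node 9: 8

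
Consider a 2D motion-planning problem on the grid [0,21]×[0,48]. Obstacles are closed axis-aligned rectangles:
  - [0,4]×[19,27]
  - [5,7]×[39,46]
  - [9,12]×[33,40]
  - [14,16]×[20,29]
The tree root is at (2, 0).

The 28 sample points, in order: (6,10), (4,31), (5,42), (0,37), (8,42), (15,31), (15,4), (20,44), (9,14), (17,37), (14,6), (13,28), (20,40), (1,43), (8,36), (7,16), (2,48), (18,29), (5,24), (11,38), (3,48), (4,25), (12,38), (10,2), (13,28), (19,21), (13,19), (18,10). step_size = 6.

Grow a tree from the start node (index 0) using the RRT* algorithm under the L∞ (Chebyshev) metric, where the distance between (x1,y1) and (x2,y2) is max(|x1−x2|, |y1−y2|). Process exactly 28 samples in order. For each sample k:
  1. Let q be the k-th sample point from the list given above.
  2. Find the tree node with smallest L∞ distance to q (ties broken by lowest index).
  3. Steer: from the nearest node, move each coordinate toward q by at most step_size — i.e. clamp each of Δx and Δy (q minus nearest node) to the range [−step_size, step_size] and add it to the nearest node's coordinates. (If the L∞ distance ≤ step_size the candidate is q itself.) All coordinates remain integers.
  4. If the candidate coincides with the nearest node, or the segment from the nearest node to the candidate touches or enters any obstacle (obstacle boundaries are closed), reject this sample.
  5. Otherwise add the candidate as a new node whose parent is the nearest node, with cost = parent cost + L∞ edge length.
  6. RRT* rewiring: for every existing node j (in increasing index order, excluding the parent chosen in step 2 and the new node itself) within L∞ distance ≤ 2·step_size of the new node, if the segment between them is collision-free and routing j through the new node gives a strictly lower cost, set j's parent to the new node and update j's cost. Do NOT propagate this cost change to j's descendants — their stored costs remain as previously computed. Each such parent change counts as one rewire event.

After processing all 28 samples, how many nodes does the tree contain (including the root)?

Node count: 21

1. q=(6,10) nearest=0 d=10 new=(6,6) → add node 1 parent=0 cost=6
2. q=(4,31) nearest=1 d=25 new=(4,12) → add node 2 parent=1 cost=12
3. q=(5,42) nearest=2 d=30 new=(5,18) → add node 3 parent=2 cost=18
4. q=(0,37) nearest=3 d=19 new=(0,24) → blocked by [0,4]×[19,27], reject
5. q=(8,42) nearest=3 d=24 new=(8,24) → add node 4 parent=3 cost=24
6. q=(15,31) nearest=4 d=7 new=(14,30) → add node 5 parent=4 cost=30
7. q=(15,4) nearest=1 d=9 new=(12,4) → add node 6 parent=1 cost=12
8. q=(20,44) nearest=5 d=14 new=(20,36) → add node 7 parent=5 cost=36
9. q=(9,14) nearest=3 d=4 new=(9,14) → add node 8 parent=3 cost=22
10. q=(17,37) nearest=7 d=3 new=(17,37) → add node 9 parent=7 cost=39
11. q=(14,6) nearest=6 d=2 new=(14,6) → add node 10 parent=6 cost=14
12. q=(13,28) nearest=5 d=2 new=(13,28) → add node 11 parent=5 cost=32
13. q=(20,40) nearest=9 d=3 new=(20,40) → add node 12 parent=9 cost=42
14. q=(1,43) nearest=5 d=13 new=(8,36) → blocked by [9,12]×[33,40], reject
15. q=(8,36) nearest=5 d=6 new=(8,36) → blocked by [9,12]×[33,40], reject
16. q=(7,16) nearest=3 d=2 new=(7,16) → add node 13 parent=3 cost=20
17. q=(2,48) nearest=9 d=15 new=(11,43) → add node 14 parent=9 cost=45
18. q=(18,29) nearest=5 d=4 new=(18,29) → add node 15 parent=5 cost=34
19. q=(5,24) nearest=4 d=3 new=(5,24) → add node 16 parent=4 cost=27
20. q=(11,38) nearest=14 d=5 new=(11,38) → blocked by [9,12]×[33,40], reject
21. q=(3,48) nearest=14 d=8 new=(5,48) → add node 17 parent=14 cost=51
22. q=(4,25) nearest=16 d=1 new=(4,25) → blocked by [0,4]×[19,27], reject
23. q=(12,38) nearest=9 d=5 new=(12,38) → blocked by [9,12]×[33,40], reject
24. q=(10,2) nearest=6 d=2 new=(10,2) → add node 18 parent=6 cost=14
25. q=(13,28) nearest=11 d=0 → coincident, reject
26. q=(19,21) nearest=11 d=7 new=(19,22) → blocked by [14,16]×[20,29], reject
27. q=(13,19) nearest=4 d=5 new=(13,19) → add node 19 parent=4 cost=29
28. q=(18,10) nearest=10 d=4 new=(18,10) → add node 20 parent=10 cost=18; rewire 19→20 (27<29)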